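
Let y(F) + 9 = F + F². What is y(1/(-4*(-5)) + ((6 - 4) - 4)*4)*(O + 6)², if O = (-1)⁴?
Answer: 906549/400 ≈ 2266.4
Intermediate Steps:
O = 1
y(F) = -9 + F + F² (y(F) = -9 + (F + F²) = -9 + F + F²)
y(1/(-4*(-5)) + ((6 - 4) - 4)*4)*(O + 6)² = (-9 + (1/(-4*(-5)) + ((6 - 4) - 4)*4) + (1/(-4*(-5)) + ((6 - 4) - 4)*4)²)*(1 + 6)² = (-9 + (-¼*(-⅕) + (2 - 4)*4) + (-¼*(-⅕) + (2 - 4)*4)²)*7² = (-9 + (1/20 - 2*4) + (1/20 - 2*4)²)*49 = (-9 + (1/20 - 8) + (1/20 - 8)²)*49 = (-9 - 159/20 + (-159/20)²)*49 = (-9 - 159/20 + 25281/400)*49 = (18501/400)*49 = 906549/400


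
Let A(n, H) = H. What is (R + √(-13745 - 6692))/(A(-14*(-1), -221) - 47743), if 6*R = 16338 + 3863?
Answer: -20201/287784 - I*√20437/47964 ≈ -0.070195 - 0.0029805*I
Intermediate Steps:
R = 20201/6 (R = (16338 + 3863)/6 = (⅙)*20201 = 20201/6 ≈ 3366.8)
(R + √(-13745 - 6692))/(A(-14*(-1), -221) - 47743) = (20201/6 + √(-13745 - 6692))/(-221 - 47743) = (20201/6 + √(-20437))/(-47964) = (20201/6 + I*√20437)*(-1/47964) = -20201/287784 - I*√20437/47964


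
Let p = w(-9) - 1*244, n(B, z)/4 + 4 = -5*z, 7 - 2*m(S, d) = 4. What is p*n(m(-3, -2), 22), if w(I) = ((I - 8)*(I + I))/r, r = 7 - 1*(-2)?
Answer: 95760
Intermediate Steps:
m(S, d) = 3/2 (m(S, d) = 7/2 - 1/2*4 = 7/2 - 2 = 3/2)
n(B, z) = -16 - 20*z (n(B, z) = -16 + 4*(-5*z) = -16 - 20*z)
r = 9 (r = 7 + 2 = 9)
w(I) = 2*I*(-8 + I)/9 (w(I) = ((I - 8)*(I + I))/9 = ((-8 + I)*(2*I))*(1/9) = (2*I*(-8 + I))*(1/9) = 2*I*(-8 + I)/9)
p = -210 (p = (2/9)*(-9)*(-8 - 9) - 1*244 = (2/9)*(-9)*(-17) - 244 = 34 - 244 = -210)
p*n(m(-3, -2), 22) = -210*(-16 - 20*22) = -210*(-16 - 440) = -210*(-456) = 95760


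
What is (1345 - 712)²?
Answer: 400689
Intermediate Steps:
(1345 - 712)² = 633² = 400689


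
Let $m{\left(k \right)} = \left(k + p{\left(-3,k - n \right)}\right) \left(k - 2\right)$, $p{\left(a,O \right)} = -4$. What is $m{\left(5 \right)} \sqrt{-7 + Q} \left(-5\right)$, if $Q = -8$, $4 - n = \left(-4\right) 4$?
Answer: $- 15 i \sqrt{15} \approx - 58.095 i$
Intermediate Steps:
$n = 20$ ($n = 4 - \left(-4\right) 4 = 4 - -16 = 4 + 16 = 20$)
$m{\left(k \right)} = \left(-4 + k\right) \left(-2 + k\right)$ ($m{\left(k \right)} = \left(k - 4\right) \left(k - 2\right) = \left(-4 + k\right) \left(-2 + k\right)$)
$m{\left(5 \right)} \sqrt{-7 + Q} \left(-5\right) = \left(8 + 5^{2} - 30\right) \sqrt{-7 - 8} \left(-5\right) = \left(8 + 25 - 30\right) \sqrt{-15} \left(-5\right) = 3 i \sqrt{15} \left(-5\right) = - 15 i \sqrt{15}$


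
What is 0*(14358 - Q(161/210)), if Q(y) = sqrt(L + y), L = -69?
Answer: 0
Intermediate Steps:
Q(y) = sqrt(-69 + y)
0*(14358 - Q(161/210)) = 0*(14358 - sqrt(-69 + 161/210)) = 0*(14358 - sqrt(-69 + 161*(1/210))) = 0*(14358 - sqrt(-69 + 23/30)) = 0*(14358 - sqrt(-2047/30)) = 0*(14358 - I*sqrt(61410)/30) = 0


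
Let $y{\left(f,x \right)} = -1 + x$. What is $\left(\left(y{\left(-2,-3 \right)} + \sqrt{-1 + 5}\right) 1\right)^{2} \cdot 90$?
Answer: $360$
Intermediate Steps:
$\left(\left(y{\left(-2,-3 \right)} + \sqrt{-1 + 5}\right) 1\right)^{2} \cdot 90 = \left(\left(\left(-1 - 3\right) + \sqrt{-1 + 5}\right) 1\right)^{2} \cdot 90 = \left(\left(-4 + \sqrt{4}\right) 1\right)^{2} \cdot 90 = \left(\left(-4 + 2\right) 1\right)^{2} \cdot 90 = \left(\left(-2\right) 1\right)^{2} \cdot 90 = \left(-2\right)^{2} \cdot 90 = 4 \cdot 90 = 360$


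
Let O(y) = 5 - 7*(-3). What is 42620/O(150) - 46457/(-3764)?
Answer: 80814781/48932 ≈ 1651.6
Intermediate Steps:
O(y) = 26 (O(y) = 5 + 21 = 26)
42620/O(150) - 46457/(-3764) = 42620/26 - 46457/(-3764) = 42620*(1/26) - 46457*(-1/3764) = 21310/13 + 46457/3764 = 80814781/48932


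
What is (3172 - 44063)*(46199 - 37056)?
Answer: -373866413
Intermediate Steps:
(3172 - 44063)*(46199 - 37056) = -40891*9143 = -373866413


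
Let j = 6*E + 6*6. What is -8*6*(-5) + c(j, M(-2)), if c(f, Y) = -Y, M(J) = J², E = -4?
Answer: 236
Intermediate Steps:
j = 12 (j = 6*(-4) + 6*6 = -24 + 36 = 12)
-8*6*(-5) + c(j, M(-2)) = -8*6*(-5) - 1*(-2)² = -48*(-5) - 1*4 = 240 - 4 = 236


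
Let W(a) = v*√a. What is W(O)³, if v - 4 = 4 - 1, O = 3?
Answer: 1029*√3 ≈ 1782.3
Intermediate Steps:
v = 7 (v = 4 + (4 - 1) = 4 + 3 = 7)
W(a) = 7*√a
W(O)³ = (7*√3)³ = 1029*√3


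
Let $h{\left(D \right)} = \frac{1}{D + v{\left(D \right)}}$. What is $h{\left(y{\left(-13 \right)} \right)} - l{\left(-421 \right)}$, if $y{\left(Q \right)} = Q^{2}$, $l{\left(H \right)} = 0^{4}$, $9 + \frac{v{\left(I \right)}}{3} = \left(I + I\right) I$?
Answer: $\frac{1}{171508} \approx 5.8306 \cdot 10^{-6}$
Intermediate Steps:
$v{\left(I \right)} = -27 + 6 I^{2}$ ($v{\left(I \right)} = -27 + 3 \left(I + I\right) I = -27 + 3 \cdot 2 I I = -27 + 3 \cdot 2 I^{2} = -27 + 6 I^{2}$)
$l{\left(H \right)} = 0$
$h{\left(D \right)} = \frac{1}{-27 + D + 6 D^{2}}$ ($h{\left(D \right)} = \frac{1}{D + \left(-27 + 6 D^{2}\right)} = \frac{1}{-27 + D + 6 D^{2}}$)
$h{\left(y{\left(-13 \right)} \right)} - l{\left(-421 \right)} = \frac{1}{-27 + \left(-13\right)^{2} + 6 \left(\left(-13\right)^{2}\right)^{2}} - 0 = \frac{1}{-27 + 169 + 6 \cdot 169^{2}} + 0 = \frac{1}{-27 + 169 + 6 \cdot 28561} + 0 = \frac{1}{-27 + 169 + 171366} + 0 = \frac{1}{171508} + 0 = \frac{1}{171508}$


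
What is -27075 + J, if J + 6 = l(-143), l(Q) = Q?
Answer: -27224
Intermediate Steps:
J = -149 (J = -6 - 143 = -149)
-27075 + J = -27075 - 149 = -27224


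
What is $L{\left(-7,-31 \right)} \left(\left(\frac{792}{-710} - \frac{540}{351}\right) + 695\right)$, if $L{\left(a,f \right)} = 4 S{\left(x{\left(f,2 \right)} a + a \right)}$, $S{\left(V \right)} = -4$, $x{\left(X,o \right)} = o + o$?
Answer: $- \frac{51122832}{4615} \approx -11078.0$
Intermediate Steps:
$x{\left(X,o \right)} = 2 o$
$L{\left(a,f \right)} = -16$ ($L{\left(a,f \right)} = 4 \left(-4\right) = -16$)
$L{\left(-7,-31 \right)} \left(\left(\frac{792}{-710} - \frac{540}{351}\right) + 695\right) = - 16 \left(\left(\frac{792}{-710} - \frac{540}{351}\right) + 695\right) = - 16 \left(\left(792 \left(- \frac{1}{710}\right) - \frac{20}{13}\right) + 695\right) = - 16 \left(\left(- \frac{396}{355} - \frac{20}{13}\right) + 695\right) = - 16 \left(- \frac{12248}{4615} + 695\right) = \left(-16\right) \frac{3195177}{4615} = - \frac{51122832}{4615}$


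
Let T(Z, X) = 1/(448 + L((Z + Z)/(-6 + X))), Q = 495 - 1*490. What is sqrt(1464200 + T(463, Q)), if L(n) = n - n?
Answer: sqrt(4591731207)/56 ≈ 1210.0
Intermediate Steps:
L(n) = 0
Q = 5 (Q = 495 - 490 = 5)
T(Z, X) = 1/448 (T(Z, X) = 1/(448 + 0) = 1/448)
sqrt(1464200 + T(463, Q)) = sqrt(1464200 + 1/448) = sqrt(655961601/448) = sqrt(4591731207)/56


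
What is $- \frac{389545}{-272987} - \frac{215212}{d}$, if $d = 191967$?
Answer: $\frac{1233054367}{4031115033} \approx 0.30588$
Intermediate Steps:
$- \frac{389545}{-272987} - \frac{215212}{d} = - \frac{389545}{-272987} - \frac{215212}{191967} = \left(-389545\right) \left(- \frac{1}{272987}\right) - \frac{215212}{191967} = \frac{29965}{20999} - \frac{215212}{191967} = \frac{1233054367}{4031115033}$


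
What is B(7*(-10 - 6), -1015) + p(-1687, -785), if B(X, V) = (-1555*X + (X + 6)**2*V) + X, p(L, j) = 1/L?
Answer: -18945840005/1687 ≈ -1.1230e+7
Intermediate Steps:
B(X, V) = -1554*X + V*(6 + X)**2 (B(X, V) = (-1555*X + (6 + X)**2*V) + X = (-1555*X + V*(6 + X)**2) + X = -1554*X + V*(6 + X)**2)
B(7*(-10 - 6), -1015) + p(-1687, -785) = (-10878*(-10 - 6) - 1015*(6 + 7*(-10 - 6))**2) + 1/(-1687) = (-10878*(-16) - 1015*(6 + 7*(-16))**2) - 1/1687 = (-1554*(-112) - 1015*(6 - 112)**2) - 1/1687 = (174048 - 1015*(-106)**2) - 1/1687 = (174048 - 1015*11236) - 1/1687 = (174048 - 11404540) - 1/1687 = -11230492 - 1/1687 = -18945840005/1687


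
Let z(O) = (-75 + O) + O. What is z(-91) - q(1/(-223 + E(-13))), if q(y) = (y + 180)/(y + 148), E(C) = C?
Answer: -9018718/34927 ≈ -258.22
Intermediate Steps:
q(y) = (180 + y)/(148 + y)
z(O) = -75 + 2*O
z(-91) - q(1/(-223 + E(-13))) = (-75 + 2*(-91)) - (180 + 1/(-223 - 13))/(148 + 1/(-223 - 13)) = (-75 - 182) - (180 + 1/(-236))/(148 + 1/(-236)) = -257 - (180 - 1/236)/(148 - 1/236) = -257 - 42479/(34927/236*236) = -257 - 236*42479/(34927*236) = -257 - 1*42479/34927 = -257 - 42479/34927 = -9018718/34927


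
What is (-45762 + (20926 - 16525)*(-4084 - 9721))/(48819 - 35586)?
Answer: -20267189/4411 ≈ -4594.7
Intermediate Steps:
(-45762 + (20926 - 16525)*(-4084 - 9721))/(48819 - 35586) = (-45762 + 4401*(-13805))/13233 = (-45762 - 60755805)*(1/13233) = -60801567*1/13233 = -20267189/4411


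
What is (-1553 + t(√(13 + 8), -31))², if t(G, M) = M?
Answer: 2509056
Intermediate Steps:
(-1553 + t(√(13 + 8), -31))² = (-1553 - 31)² = (-1584)² = 2509056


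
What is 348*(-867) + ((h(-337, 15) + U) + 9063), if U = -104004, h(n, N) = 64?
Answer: -396593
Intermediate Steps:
348*(-867) + ((h(-337, 15) + U) + 9063) = 348*(-867) + ((64 - 104004) + 9063) = -301716 + (-103940 + 9063) = -301716 - 94877 = -396593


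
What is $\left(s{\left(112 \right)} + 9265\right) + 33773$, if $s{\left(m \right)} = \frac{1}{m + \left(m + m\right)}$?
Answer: $\frac{14460769}{336} \approx 43038.0$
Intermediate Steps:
$s{\left(m \right)} = \frac{1}{3 m}$ ($s{\left(m \right)} = \frac{1}{m + 2 m} = \frac{1}{3 m}$)
$\left(s{\left(112 \right)} + 9265\right) + 33773 = \left(\frac{1}{3 \cdot 112} + 9265\right) + 33773 = \left(\frac{1}{3} \cdot \frac{1}{112} + 9265\right) + 33773 = \left(\frac{1}{336} + 9265\right) + 33773 = \frac{3113041}{336} + 33773 = \frac{14460769}{336}$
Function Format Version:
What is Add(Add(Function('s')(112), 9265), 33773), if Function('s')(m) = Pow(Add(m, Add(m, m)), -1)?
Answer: Rational(14460769, 336) ≈ 43038.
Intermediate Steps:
Function('s')(m) = Mul(Rational(1, 3), Pow(m, -1)) (Function('s')(m) = Pow(Add(m, Mul(2, m)), -1) = Pow(Mul(3, m), -1) = Mul(Rational(1, 3), Pow(m, -1)))
Add(Add(Function('s')(112), 9265), 33773) = Add(Add(Mul(Rational(1, 3), Pow(112, -1)), 9265), 33773) = Add(Add(Mul(Rational(1, 3), Rational(1, 112)), 9265), 33773) = Add(Add(Rational(1, 336), 9265), 33773) = Add(Rational(3113041, 336), 33773) = Rational(14460769, 336)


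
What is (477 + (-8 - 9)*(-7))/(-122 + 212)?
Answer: 298/45 ≈ 6.6222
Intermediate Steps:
(477 + (-8 - 9)*(-7))/(-122 + 212) = (477 - 17*(-7))/90 = (477 + 119)*(1/90) = 596*(1/90) = 298/45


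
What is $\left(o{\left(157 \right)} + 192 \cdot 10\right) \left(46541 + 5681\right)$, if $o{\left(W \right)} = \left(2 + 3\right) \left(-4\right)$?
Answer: $99221800$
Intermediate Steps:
$o{\left(W \right)} = -20$ ($o{\left(W \right)} = 5 \left(-4\right) = -20$)
$\left(o{\left(157 \right)} + 192 \cdot 10\right) \left(46541 + 5681\right) = \left(-20 + 192 \cdot 10\right) \left(46541 + 5681\right) = \left(-20 + 1920\right) 52222 = 1900 \cdot 52222 = 99221800$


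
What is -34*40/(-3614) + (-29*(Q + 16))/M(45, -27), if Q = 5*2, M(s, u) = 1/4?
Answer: -5449232/1807 ≈ -3015.6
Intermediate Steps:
M(s, u) = ¼
Q = 10
-34*40/(-3614) + (-29*(Q + 16))/M(45, -27) = -34*40/(-3614) + (-29*(10 + 16))/(¼) = -1360*(-1/3614) - 29*26*4 = 680/1807 - 754*4 = 680/1807 - 3016 = -5449232/1807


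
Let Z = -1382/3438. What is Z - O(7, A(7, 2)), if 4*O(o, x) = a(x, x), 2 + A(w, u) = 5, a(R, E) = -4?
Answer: 1028/1719 ≈ 0.59802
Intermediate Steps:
A(w, u) = 3 (A(w, u) = -2 + 5 = 3)
O(o, x) = -1 (O(o, x) = (1/4)*(-4) = -1)
Z = -691/1719 (Z = -1382*1/3438 = -691/1719 ≈ -0.40198)
Z - O(7, A(7, 2)) = -691/1719 - 1*(-1) = -691/1719 + 1 = 1028/1719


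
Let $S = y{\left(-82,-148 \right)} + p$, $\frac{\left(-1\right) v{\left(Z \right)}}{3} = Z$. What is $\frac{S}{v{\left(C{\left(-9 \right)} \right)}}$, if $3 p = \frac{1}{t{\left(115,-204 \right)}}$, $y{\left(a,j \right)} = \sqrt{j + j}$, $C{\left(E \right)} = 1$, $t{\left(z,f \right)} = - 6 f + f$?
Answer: $- \frac{1}{9180} - \frac{2 i \sqrt{74}}{3} \approx -0.00010893 - 5.7349 i$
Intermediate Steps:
$t{\left(z,f \right)} = - 5 f$
$v{\left(Z \right)} = - 3 Z$
$y{\left(a,j \right)} = \sqrt{2} \sqrt{j}$ ($y{\left(a,j \right)} = \sqrt{2 j} = \sqrt{2} \sqrt{j}$)
$p = \frac{1}{3060}$ ($p = \frac{1}{3 \left(\left(-5\right) \left(-204\right)\right)} = \frac{1}{3 \cdot 1020} = \frac{1}{3} \cdot \frac{1}{1020} = \frac{1}{3060} \approx 0.0003268$)
$S = \frac{1}{3060} + 2 i \sqrt{74}$ ($S = \sqrt{2} \sqrt{-148} + \frac{1}{3060} = \sqrt{2} \cdot 2 i \sqrt{37} + \frac{1}{3060} = 2 i \sqrt{74} + \frac{1}{3060} = \frac{1}{3060} + 2 i \sqrt{74} \approx 0.0003268 + 17.205 i$)
$\frac{S}{v{\left(C{\left(-9 \right)} \right)}} = \frac{\frac{1}{3060} + 2 i \sqrt{74}}{\left(-3\right) 1} = \frac{\frac{1}{3060} + 2 i \sqrt{74}}{-3} = \left(\frac{1}{3060} + 2 i \sqrt{74}\right) \left(- \frac{1}{3}\right) = - \frac{1}{9180} - \frac{2 i \sqrt{74}}{3}$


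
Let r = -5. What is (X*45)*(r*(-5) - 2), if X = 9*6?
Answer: 55890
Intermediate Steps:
X = 54
(X*45)*(r*(-5) - 2) = (54*45)*(-5*(-5) - 2) = 2430*(25 - 2) = 2430*23 = 55890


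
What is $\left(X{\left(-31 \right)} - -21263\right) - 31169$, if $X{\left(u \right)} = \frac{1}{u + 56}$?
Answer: $- \frac{247649}{25} \approx -9906.0$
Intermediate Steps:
$X{\left(u \right)} = \frac{1}{56 + u}$
$\left(X{\left(-31 \right)} - -21263\right) - 31169 = \left(\frac{1}{56 - 31} - -21263\right) - 31169 = \left(\frac{1}{25} + 21263\right) - 31169 = \frac{531576}{25} - 31169 = - \frac{247649}{25}$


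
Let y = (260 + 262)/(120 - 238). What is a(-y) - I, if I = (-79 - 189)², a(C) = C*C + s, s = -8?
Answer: -249979071/3481 ≈ -71812.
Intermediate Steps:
y = -261/59 (y = 522/(-118) = 522*(-1/118) = -261/59 ≈ -4.4237)
a(C) = -8 + C² (a(C) = C*C - 8 = C² - 8 = -8 + C²)
I = 71824 (I = (-268)² = 71824)
a(-y) - I = (-8 + (-1*(-261/59))²) - 1*71824 = (-8 + (261/59)²) - 71824 = (-8 + 68121/3481) - 71824 = 40273/3481 - 71824 = -249979071/3481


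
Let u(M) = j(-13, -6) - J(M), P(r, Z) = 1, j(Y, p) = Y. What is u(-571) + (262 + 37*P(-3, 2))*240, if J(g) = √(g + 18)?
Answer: 71747 - I*√553 ≈ 71747.0 - 23.516*I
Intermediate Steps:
J(g) = √(18 + g)
u(M) = -13 - √(18 + M)
u(-571) + (262 + 37*P(-3, 2))*240 = (-13 - √(18 - 571)) + (262 + 37*1)*240 = (-13 - √(-553)) + (262 + 37)*240 = (-13 - I*√553) + 299*240 = (-13 - I*√553) + 71760 = 71747 - I*√553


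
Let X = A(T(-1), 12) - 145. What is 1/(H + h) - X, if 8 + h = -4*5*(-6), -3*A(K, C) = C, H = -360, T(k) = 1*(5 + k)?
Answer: 36951/248 ≈ 149.00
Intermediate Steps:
T(k) = 5 + k
A(K, C) = -C/3
h = 112 (h = -8 - 4*5*(-6) = -8 - 20*(-6) = -8 + 120 = 112)
X = -149 (X = -⅓*12 - 145 = -4 - 145 = -149)
1/(H + h) - X = 1/(-360 + 112) - 1*(-149) = 1/(-248) + 149 = -1/248 + 149 = 36951/248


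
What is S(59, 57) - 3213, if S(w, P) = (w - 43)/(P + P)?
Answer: -183133/57 ≈ -3212.9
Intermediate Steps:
S(w, P) = (-43 + w)/(2*P) (S(w, P) = (-43 + w)/((2*P)) = (-43 + w)*(1/(2*P)) = (-43 + w)/(2*P))
S(59, 57) - 3213 = (1/2)*(-43 + 59)/57 - 3213 = (1/2)*(1/57)*16 - 3213 = 8/57 - 3213 = -183133/57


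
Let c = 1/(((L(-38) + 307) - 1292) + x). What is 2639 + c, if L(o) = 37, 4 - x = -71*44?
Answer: 5753021/2180 ≈ 2639.0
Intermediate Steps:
x = 3128 (x = 4 - (-71)*44 = 4 - 1*(-3124) = 4 + 3124 = 3128)
c = 1/2180 (c = 1/(((37 + 307) - 1292) + 3128) = 1/((344 - 1292) + 3128) = 1/(-948 + 3128) = 1/2180 ≈ 0.00045872)
2639 + c = 2639 + 1/2180 = 5753021/2180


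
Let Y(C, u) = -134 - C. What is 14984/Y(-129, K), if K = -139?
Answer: -14984/5 ≈ -2996.8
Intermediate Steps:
14984/Y(-129, K) = 14984/(-134 - 1*(-129)) = 14984/(-134 + 129) = 14984/(-5) = 14984*(-⅕) = -14984/5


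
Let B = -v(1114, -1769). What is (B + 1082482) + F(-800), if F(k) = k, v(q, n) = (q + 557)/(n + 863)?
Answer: 326668521/302 ≈ 1.0817e+6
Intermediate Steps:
v(q, n) = (557 + q)/(863 + n)
B = 557/302 (B = -(557 + 1114)/(863 - 1769) = -1671/(-906) = -(-1)*1671/906 = -1*(-557/302) = 557/302 ≈ 1.8444)
(B + 1082482) + F(-800) = (557/302 + 1082482) - 800 = 326910121/302 - 800 = 326668521/302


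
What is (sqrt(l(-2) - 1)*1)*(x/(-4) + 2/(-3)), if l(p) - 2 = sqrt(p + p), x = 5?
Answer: -23*sqrt(1 + 2*I)/12 ≈ -2.438 - 1.5068*I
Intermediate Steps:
l(p) = 2 + sqrt(2)*sqrt(p) (l(p) = 2 + sqrt(p + p) = 2 + sqrt(2*p) = 2 + sqrt(2)*sqrt(p))
(sqrt(l(-2) - 1)*1)*(x/(-4) + 2/(-3)) = (sqrt((2 + sqrt(2)*sqrt(-2)) - 1)*1)*(5/(-4) + 2/(-3)) = (sqrt((2 + sqrt(2)*(I*sqrt(2))) - 1)*1)*(5*(-1/4) + 2*(-1/3)) = (sqrt((2 + 2*I) - 1)*1)*(-5/4 - 2/3) = (sqrt(1 + 2*I)*1)*(-23/12) = sqrt(1 + 2*I)*(-23/12) = -23*sqrt(1 + 2*I)/12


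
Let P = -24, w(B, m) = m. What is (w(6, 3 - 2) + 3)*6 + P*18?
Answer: -408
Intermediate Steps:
(w(6, 3 - 2) + 3)*6 + P*18 = ((3 - 2) + 3)*6 - 24*18 = (1 + 3)*6 - 432 = 4*6 - 432 = 24 - 432 = -408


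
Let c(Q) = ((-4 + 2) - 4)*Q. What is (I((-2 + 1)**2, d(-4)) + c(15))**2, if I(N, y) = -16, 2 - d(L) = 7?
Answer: 11236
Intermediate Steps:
d(L) = -5 (d(L) = 2 - 1*7 = 2 - 7 = -5)
c(Q) = -6*Q (c(Q) = (-2 - 4)*Q = -6*Q)
(I((-2 + 1)**2, d(-4)) + c(15))**2 = (-16 - 6*15)**2 = (-16 - 90)**2 = (-106)**2 = 11236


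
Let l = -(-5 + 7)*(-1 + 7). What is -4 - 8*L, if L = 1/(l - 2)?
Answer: -24/7 ≈ -3.4286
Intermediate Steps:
l = -12 (l = -2*6 = -1*12 = -12)
L = -1/14 (L = 1/(-12 - 2) = 1/(-14) = -1/14 ≈ -0.071429)
-4 - 8*L = -4 - 8*(-1/14) = -4 + 4/7 = -24/7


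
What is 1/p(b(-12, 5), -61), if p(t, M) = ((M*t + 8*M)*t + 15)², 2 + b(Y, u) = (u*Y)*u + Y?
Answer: 1/34352598709881 ≈ 2.9110e-14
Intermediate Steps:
b(Y, u) = -2 + Y + Y*u² (b(Y, u) = -2 + ((u*Y)*u + Y) = -2 + ((Y*u)*u + Y) = -2 + (Y*u² + Y) = -2 + (Y + Y*u²) = -2 + Y + Y*u²)
p(t, M) = (15 + t*(8*M + M*t))² (p(t, M) = ((8*M + M*t)*t + 15)² = (t*(8*M + M*t) + 15)² = (15 + t*(8*M + M*t))²)
1/p(b(-12, 5), -61) = 1/((15 - 61*(-2 - 12 - 12*5²)² + 8*(-61)*(-2 - 12 - 12*5²))²) = 1/((15 - 61*(-2 - 12 - 12*25)² + 8*(-61)*(-2 - 12 - 12*25))²) = 1/((15 - 61*(-2 - 12 - 300)² + 8*(-61)*(-2 - 12 - 300))²) = 1/((15 - 61*(-314)² + 8*(-61)*(-314))²) = 1/((15 - 61*98596 + 153232)²) = 1/((15 - 6014356 + 153232)²) = 1/((-5861109)²) = 1/34352598709881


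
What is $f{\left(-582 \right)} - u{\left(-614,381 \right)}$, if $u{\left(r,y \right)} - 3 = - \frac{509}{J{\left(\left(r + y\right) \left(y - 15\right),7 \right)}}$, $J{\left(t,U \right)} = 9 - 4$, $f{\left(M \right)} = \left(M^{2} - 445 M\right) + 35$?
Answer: $\frac{2989239}{5} \approx 5.9785 \cdot 10^{5}$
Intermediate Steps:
$f{\left(M \right)} = 35 + M^{2} - 445 M$
$J{\left(t,U \right)} = 5$ ($J{\left(t,U \right)} = 9 - 4 = 5$)
$u{\left(r,y \right)} = - \frac{494}{5}$ ($u{\left(r,y \right)} = 3 - \frac{509}{5} = - \frac{494}{5}$)
$f{\left(-582 \right)} - u{\left(-614,381 \right)} = \left(35 + \left(-582\right)^{2} - -258990\right) - - \frac{494}{5} = \left(35 + 338724 + 258990\right) + \frac{494}{5} = 597749 + \frac{494}{5} = \frac{2989239}{5}$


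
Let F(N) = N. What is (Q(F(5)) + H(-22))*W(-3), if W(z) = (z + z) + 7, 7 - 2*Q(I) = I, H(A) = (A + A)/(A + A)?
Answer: 2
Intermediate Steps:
H(A) = 1 (H(A) = (2*A)/((2*A)) = (2*A)*(1/(2*A)) = 1)
Q(I) = 7/2 - I/2
W(z) = 7 + 2*z (W(z) = 2*z + 7 = 7 + 2*z)
(Q(F(5)) + H(-22))*W(-3) = ((7/2 - 1/2*5) + 1)*(7 + 2*(-3)) = ((7/2 - 5/2) + 1)*(7 - 6) = (1 + 1)*1 = 2*1 = 2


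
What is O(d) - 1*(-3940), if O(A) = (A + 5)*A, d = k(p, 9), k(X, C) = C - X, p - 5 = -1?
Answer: 3990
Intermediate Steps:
p = 4 (p = 5 - 1 = 4)
d = 5 (d = 9 - 1*4 = 9 - 4 = 5)
O(A) = A*(5 + A) (O(A) = (5 + A)*A = A*(5 + A))
O(d) - 1*(-3940) = 5*(5 + 5) - 1*(-3940) = 5*10 + 3940 = 50 + 3940 = 3990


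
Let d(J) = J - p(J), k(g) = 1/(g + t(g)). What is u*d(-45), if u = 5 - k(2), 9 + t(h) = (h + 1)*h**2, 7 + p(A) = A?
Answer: 168/5 ≈ 33.600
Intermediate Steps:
p(A) = -7 + A
t(h) = -9 + h**2*(1 + h) (t(h) = -9 + (h + 1)*h**2 = -9 + (1 + h)*h**2 = -9 + h**2*(1 + h))
k(g) = 1/(-9 + g + g**2 + g**3) (k(g) = 1/(g + (-9 + g**2 + g**3)) = 1/(-9 + g + g**2 + g**3))
u = 24/5 (u = 5 - 1/(-9 + 2 + 2**2 + 2**3) = 5 - 1/(-9 + 2 + 4 + 8) = 5 - 1/5 = 24/5 ≈ 4.8000)
d(J) = 7 (d(J) = J - (-7 + J) = J + (7 - J) = 7)
u*d(-45) = (24/5)*7 = 168/5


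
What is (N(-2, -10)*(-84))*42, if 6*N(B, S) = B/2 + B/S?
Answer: 2352/5 ≈ 470.40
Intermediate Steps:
N(B, S) = B/12 + B/(6*S) (N(B, S) = (B/2 + B/S)/6 = B/12 + B/(6*S))
(N(-2, -10)*(-84))*42 = (((1/12)*(-2)*(2 - 10)/(-10))*(-84))*42 = (((1/12)*(-2)*(-1/10)*(-8))*(-84))*42 = -2/15*(-84)*42 = (56/5)*42 = 2352/5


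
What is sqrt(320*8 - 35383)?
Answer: 3*I*sqrt(3647) ≈ 181.17*I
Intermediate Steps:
sqrt(320*8 - 35383) = sqrt(2560 - 35383) = sqrt(-32823) = 3*I*sqrt(3647)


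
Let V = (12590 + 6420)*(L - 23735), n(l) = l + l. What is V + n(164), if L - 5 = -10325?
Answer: -647385222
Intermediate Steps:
L = -10320 (L = 5 - 10325 = -10320)
n(l) = 2*l
V = -647385550 (V = (12590 + 6420)*(-10320 - 23735) = 19010*(-34055) = -647385550)
V + n(164) = -647385550 + 2*164 = -647385550 + 328 = -647385222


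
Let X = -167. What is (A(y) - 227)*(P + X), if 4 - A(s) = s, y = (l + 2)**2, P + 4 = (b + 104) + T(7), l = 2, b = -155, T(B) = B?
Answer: 51385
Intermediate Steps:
P = -48 (P = -4 + ((-155 + 104) + 7) = -4 + (-51 + 7) = -4 - 44 = -48)
y = 16 (y = (2 + 2)**2 = 4**2 = 16)
A(s) = 4 - s
(A(y) - 227)*(P + X) = ((4 - 1*16) - 227)*(-48 - 167) = ((4 - 16) - 227)*(-215) = (-12 - 227)*(-215) = -239*(-215) = 51385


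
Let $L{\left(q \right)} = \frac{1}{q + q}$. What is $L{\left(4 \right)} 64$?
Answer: $8$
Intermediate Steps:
$L{\left(q \right)} = \frac{1}{2 q}$
$L{\left(4 \right)} 64 = \frac{1}{2 \cdot 4} \cdot 64 = \frac{1}{2} \cdot \frac{1}{4} \cdot 64 = \frac{1}{8} \cdot 64 = 8$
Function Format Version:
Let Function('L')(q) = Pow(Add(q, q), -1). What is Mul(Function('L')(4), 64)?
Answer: 8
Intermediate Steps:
Function('L')(q) = Mul(Rational(1, 2), Pow(q, -1)) (Function('L')(q) = Pow(Mul(2, q), -1) = Mul(Rational(1, 2), Pow(q, -1)))
Mul(Function('L')(4), 64) = Mul(Mul(Rational(1, 2), Pow(4, -1)), 64) = Mul(Mul(Rational(1, 2), Rational(1, 4)), 64) = Mul(Rational(1, 8), 64) = 8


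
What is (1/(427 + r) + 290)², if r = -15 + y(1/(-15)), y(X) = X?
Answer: 3210995205625/38180041 ≈ 84101.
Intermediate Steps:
r = -226/15 (r = -15 + 1/(-15) = -15 + 1*(-1/15) = -15 - 1/15 = -226/15 ≈ -15.067)
(1/(427 + r) + 290)² = (1/(427 - 226/15) + 290)² = (1/(6179/15) + 290)² = (15/6179 + 290)² = (1791925/6179)² = 3210995205625/38180041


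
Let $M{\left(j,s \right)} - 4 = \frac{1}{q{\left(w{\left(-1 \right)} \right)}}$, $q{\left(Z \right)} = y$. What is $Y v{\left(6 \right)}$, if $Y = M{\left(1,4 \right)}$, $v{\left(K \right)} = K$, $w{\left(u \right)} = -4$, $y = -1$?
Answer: $18$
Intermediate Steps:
$q{\left(Z \right)} = -1$
$M{\left(j,s \right)} = 3$ ($M{\left(j,s \right)} = 4 + \frac{1}{-1} = 4 - 1 = 3$)
$Y = 3$
$Y v{\left(6 \right)} = 3 \cdot 6 = 18$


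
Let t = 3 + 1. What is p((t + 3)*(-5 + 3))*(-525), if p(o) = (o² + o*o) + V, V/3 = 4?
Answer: -212100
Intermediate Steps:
t = 4
V = 12 (V = 3*4 = 12)
p(o) = 12 + 2*o² (p(o) = (o² + o*o) + 12 = (o² + o²) + 12 = 2*o² + 12 = 12 + 2*o²)
p((t + 3)*(-5 + 3))*(-525) = (12 + 2*((4 + 3)*(-5 + 3))²)*(-525) = (12 + 2*(7*(-2))²)*(-525) = (12 + 2*(-14)²)*(-525) = (12 + 2*196)*(-525) = (12 + 392)*(-525) = 404*(-525) = -212100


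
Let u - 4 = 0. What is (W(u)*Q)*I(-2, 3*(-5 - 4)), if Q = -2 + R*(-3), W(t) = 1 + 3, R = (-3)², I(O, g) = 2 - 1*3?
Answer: 116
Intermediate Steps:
u = 4 (u = 4 + 0 = 4)
I(O, g) = -1 (I(O, g) = 2 - 3 = -1)
R = 9
W(t) = 4
Q = -29 (Q = -2 + 9*(-3) = -2 - 27 = -29)
(W(u)*Q)*I(-2, 3*(-5 - 4)) = (4*(-29))*(-1) = -116*(-1) = 116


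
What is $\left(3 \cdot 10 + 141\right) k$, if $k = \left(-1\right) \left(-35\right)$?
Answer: $5985$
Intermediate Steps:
$k = 35$
$\left(3 \cdot 10 + 141\right) k = \left(3 \cdot 10 + 141\right) 35 = \left(30 + 141\right) 35 = 171 \cdot 35 = 5985$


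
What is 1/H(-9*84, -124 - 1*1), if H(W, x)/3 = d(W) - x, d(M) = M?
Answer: -1/1893 ≈ -0.00052826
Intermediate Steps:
H(W, x) = -3*x + 3*W (H(W, x) = 3*(W - x) = -3*x + 3*W)
1/H(-9*84, -124 - 1*1) = 1/(-3*(-124 - 1*1) + 3*(-9*84)) = 1/(-3*(-124 - 1) + 3*(-756)) = 1/(-3*(-125) - 2268) = 1/(375 - 2268) = 1/(-1893) = -1/1893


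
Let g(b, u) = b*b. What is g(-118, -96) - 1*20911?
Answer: -6987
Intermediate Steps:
g(b, u) = b²
g(-118, -96) - 1*20911 = (-118)² - 1*20911 = 13924 - 20911 = -6987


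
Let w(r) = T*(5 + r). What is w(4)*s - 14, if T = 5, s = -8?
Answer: -374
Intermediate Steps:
w(r) = 25 + 5*r (w(r) = 5*(5 + r) = 25 + 5*r)
w(4)*s - 14 = (25 + 5*4)*(-8) - 14 = (25 + 20)*(-8) - 14 = 45*(-8) - 14 = -360 - 14 = -374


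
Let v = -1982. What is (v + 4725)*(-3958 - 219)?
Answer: -11457511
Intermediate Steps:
(v + 4725)*(-3958 - 219) = (-1982 + 4725)*(-3958 - 219) = 2743*(-4177) = -11457511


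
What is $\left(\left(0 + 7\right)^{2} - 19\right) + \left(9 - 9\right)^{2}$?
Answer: $30$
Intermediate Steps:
$\left(\left(0 + 7\right)^{2} - 19\right) + \left(9 - 9\right)^{2} = \left(7^{2} - 19\right) + 0^{2} = \left(49 - 19\right) + 0 = 30 + 0 = 30$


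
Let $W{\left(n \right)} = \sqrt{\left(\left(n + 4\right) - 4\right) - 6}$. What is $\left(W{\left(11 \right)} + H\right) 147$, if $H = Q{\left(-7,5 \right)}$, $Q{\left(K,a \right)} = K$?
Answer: $-1029 + 147 \sqrt{5} \approx -700.3$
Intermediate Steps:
$W{\left(n \right)} = \sqrt{-6 + n}$ ($W{\left(n \right)} = \sqrt{\left(\left(4 + n\right) - 4\right) - 6} = \sqrt{n - 6} = \sqrt{-6 + n}$)
$H = -7$
$\left(W{\left(11 \right)} + H\right) 147 = \left(\sqrt{-6 + 11} - 7\right) 147 = \left(\sqrt{5} - 7\right) 147 = \left(-7 + \sqrt{5}\right) 147 = -1029 + 147 \sqrt{5}$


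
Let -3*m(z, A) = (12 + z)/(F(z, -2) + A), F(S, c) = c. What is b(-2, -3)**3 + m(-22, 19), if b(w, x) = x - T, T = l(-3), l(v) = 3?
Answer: -11006/51 ≈ -215.80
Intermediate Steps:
T = 3
b(w, x) = -3 + x (b(w, x) = x - 1*3 = x - 3 = -3 + x)
m(z, A) = -(12 + z)/(3*(-2 + A))
b(-2, -3)**3 + m(-22, 19) = (-3 - 3)**3 + (-12 - 1*(-22))/(3*(-2 + 19)) = (-6)**3 + (1/3)*(-12 + 22)/17 = -216 + (1/3)*(1/17)*10 = -216 + 10/51 = -11006/51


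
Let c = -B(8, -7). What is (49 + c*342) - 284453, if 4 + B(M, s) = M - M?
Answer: -283036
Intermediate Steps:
B(M, s) = -4 (B(M, s) = -4 + (M - M) = -4 + 0 = -4)
c = 4 (c = -1*(-4) = 4)
(49 + c*342) - 284453 = (49 + 4*342) - 284453 = (49 + 1368) - 284453 = 1417 - 284453 = -283036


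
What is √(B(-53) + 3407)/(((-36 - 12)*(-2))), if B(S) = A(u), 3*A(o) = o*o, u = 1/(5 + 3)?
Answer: √1962435/2304 ≈ 0.60802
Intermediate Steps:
u = ⅛ (u = 1/8 = ⅛ ≈ 0.12500)
A(o) = o²/3 (A(o) = (o*o)/3 = o²/3)
B(S) = 1/192 (B(S) = (⅛)²/3 = (⅓)*(1/64) = 1/192)
√(B(-53) + 3407)/(((-36 - 12)*(-2))) = √(1/192 + 3407)/(((-36 - 12)*(-2))) = √(654145/192)/((-48*(-2))) = (√1962435/24)/96 = (√1962435/24)*(1/96) = √1962435/2304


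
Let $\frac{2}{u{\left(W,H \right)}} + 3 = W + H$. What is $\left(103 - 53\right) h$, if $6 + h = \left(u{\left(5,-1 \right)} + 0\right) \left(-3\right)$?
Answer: $-600$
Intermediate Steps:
$u{\left(W,H \right)} = \frac{2}{-3 + H + W}$ ($u{\left(W,H \right)} = \frac{2}{-3 + \left(W + H\right)} = \frac{2}{-3 + \left(H + W\right)} = \frac{2}{-3 + H + W}$)
$h = -12$ ($h = -6 + \left(\frac{2}{-3 - 1 + 5} + 0\right) \left(-3\right) = -6 + \left(\frac{2}{1} + 0\right) \left(-3\right) = -6 + \left(2 \cdot 1 + 0\right) \left(-3\right) = -6 + \left(2 + 0\right) \left(-3\right) = -6 + 2 \left(-3\right) = -6 - 6 = -12$)
$\left(103 - 53\right) h = \left(103 - 53\right) \left(-12\right) = 50 \left(-12\right) = -600$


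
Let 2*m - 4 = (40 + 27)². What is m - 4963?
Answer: -5433/2 ≈ -2716.5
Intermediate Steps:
m = 4493/2 (m = 2 + (40 + 27)²/2 = 2 + (½)*67² = 2 + (½)*4489 = 2 + 4489/2 = 4493/2 ≈ 2246.5)
m - 4963 = 4493/2 - 4963 = -5433/2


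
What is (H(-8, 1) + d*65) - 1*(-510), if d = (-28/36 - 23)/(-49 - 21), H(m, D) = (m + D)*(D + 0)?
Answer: 33080/63 ≈ 525.08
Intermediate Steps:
H(m, D) = D*(D + m) (H(m, D) = (D + m)*D = D*(D + m))
d = 107/315 (d = (-28*1/36 - 23)/(-70) = (-7/9 - 23)*(-1/70) = -214/9*(-1/70) = 107/315 ≈ 0.33968)
(H(-8, 1) + d*65) - 1*(-510) = (1*(1 - 8) + (107/315)*65) - 1*(-510) = (1*(-7) + 1391/63) + 510 = (-7 + 1391/63) + 510 = 950/63 + 510 = 33080/63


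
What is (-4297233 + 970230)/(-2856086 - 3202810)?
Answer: 1109001/2019632 ≈ 0.54911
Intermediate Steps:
(-4297233 + 970230)/(-2856086 - 3202810) = -3327003/(-6058896) = -3327003*(-1/6058896) = 1109001/2019632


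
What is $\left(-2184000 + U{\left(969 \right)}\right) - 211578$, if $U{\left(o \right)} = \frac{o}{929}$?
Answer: $- \frac{2225490993}{929} \approx -2.3956 \cdot 10^{6}$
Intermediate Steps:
$U{\left(o \right)} = \frac{o}{929}$ ($U{\left(o \right)} = o \frac{1}{929} = \frac{o}{929}$)
$\left(-2184000 + U{\left(969 \right)}\right) - 211578 = \left(-2184000 + \frac{1}{929} \cdot 969\right) - 211578 = \left(-2184000 + \frac{969}{929}\right) - 211578 = - \frac{2028935031}{929} - 211578 = - \frac{2225490993}{929}$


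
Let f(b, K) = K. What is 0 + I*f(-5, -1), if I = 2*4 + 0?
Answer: -8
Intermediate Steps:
I = 8 (I = 8 + 0 = 8)
0 + I*f(-5, -1) = 0 + 8*(-1) = 0 - 8 = -8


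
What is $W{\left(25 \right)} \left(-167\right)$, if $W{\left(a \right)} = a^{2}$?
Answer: $-104375$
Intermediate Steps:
$W{\left(25 \right)} \left(-167\right) = 25^{2} \left(-167\right) = 625 \left(-167\right) = -104375$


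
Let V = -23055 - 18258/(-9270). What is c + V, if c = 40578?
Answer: 27076078/1545 ≈ 17525.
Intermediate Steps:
V = -35616932/1545 (V = -23055 - 18258*(-1/9270) = -23055 + 3043/1545 = -35616932/1545 ≈ -23053.)
c + V = 40578 - 35616932/1545 = 27076078/1545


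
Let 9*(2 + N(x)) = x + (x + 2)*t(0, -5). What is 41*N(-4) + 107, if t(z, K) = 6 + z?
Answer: -431/9 ≈ -47.889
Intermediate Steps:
N(x) = -⅔ + 7*x/9 (N(x) = -2 + (x + (x + 2)*(6 + 0))/9 = -2 + (x + (2 + x)*6)/9 = -2 + (x + (12 + 6*x))/9 = -2 + (12 + 7*x)/9 = -2 + (4/3 + 7*x/9) = -⅔ + 7*x/9)
41*N(-4) + 107 = 41*(-⅔ + (7/9)*(-4)) + 107 = 41*(-⅔ - 28/9) + 107 = 41*(-34/9) + 107 = -1394/9 + 107 = -431/9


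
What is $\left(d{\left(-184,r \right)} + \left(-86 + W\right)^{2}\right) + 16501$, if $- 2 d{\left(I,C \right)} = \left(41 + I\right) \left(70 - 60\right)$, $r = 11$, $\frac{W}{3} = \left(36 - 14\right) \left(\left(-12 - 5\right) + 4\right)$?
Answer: $908352$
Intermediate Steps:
$W = -858$ ($W = 3 \left(36 - 14\right) \left(\left(-12 - 5\right) + 4\right) = 3 \cdot 22 \left(\left(-12 - 5\right) + 4\right) = 3 \cdot 22 \left(-17 + 4\right) = 3 \cdot 22 \left(-13\right) = 3 \left(-286\right) = -858$)
$d{\left(I,C \right)} = -205 - 5 I$ ($d{\left(I,C \right)} = - \frac{\left(41 + I\right) \left(70 - 60\right)}{2} = - \frac{\left(41 + I\right) 10}{2} = - \frac{410 + 10 I}{2} = -205 - 5 I$)
$\left(d{\left(-184,r \right)} + \left(-86 + W\right)^{2}\right) + 16501 = \left(\left(-205 - -920\right) + \left(-86 - 858\right)^{2}\right) + 16501 = \left(\left(-205 + 920\right) + \left(-944\right)^{2}\right) + 16501 = \left(715 + 891136\right) + 16501 = 891851 + 16501 = 908352$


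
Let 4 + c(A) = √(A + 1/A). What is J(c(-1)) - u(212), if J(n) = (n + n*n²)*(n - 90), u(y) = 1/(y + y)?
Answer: 1713807/424 - 4462*I*√2 ≈ 4042.0 - 6310.2*I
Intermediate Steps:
c(A) = -4 + √(A + 1/A)
u(y) = 1/(2*y)
J(n) = (-90 + n)*(n + n³) (J(n) = (n + n³)*(-90 + n) = (-90 + n)*(n + n³))
J(c(-1)) - u(212) = (-4 + √(-1 + 1/(-1)))*(-90 + (-4 + √(-1 + 1/(-1))) + (-4 + √(-1 + 1/(-1)))³ - 90*(-4 + √(-1 + 1/(-1)))²) - 1/(2*212) = (-4 + √(-1 - 1))*(-90 + (-4 + √(-1 - 1)) + (-4 + √(-1 - 1))³ - 90*(-4 + √(-1 - 1))²) - 1/(2*212) = (-4 + √(-2))*(-90 + (-4 + √(-2)) + (-4 + √(-2))³ - 90*(-4 + √(-2))²) - 1*1/424 = (-4 + I*√2)*(-90 + (-4 + I*√2) + (-4 + I*√2)³ - 90*(-4 + I*√2)²) - 1/424 = (-4 + I*√2)*(-94 + (-4 + I*√2)³ - 90*(-4 + I*√2)² + I*√2) - 1/424 = -1/424 + (-4 + I*√2)*(-94 + (-4 + I*√2)³ - 90*(-4 + I*√2)² + I*√2)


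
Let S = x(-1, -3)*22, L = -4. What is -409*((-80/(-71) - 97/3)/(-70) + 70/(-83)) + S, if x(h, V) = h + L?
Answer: 65099291/1237530 ≈ 52.604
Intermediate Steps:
x(h, V) = -4 + h (x(h, V) = h - 4 = -4 + h)
S = -110 (S = (-4 - 1)*22 = -5*22 = -110)
-409*((-80/(-71) - 97/3)/(-70) + 70/(-83)) + S = -409*((-80/(-71) - 97/3)/(-70) + 70/(-83)) - 110 = -409*((-80*(-1/71) - 97*1/3)*(-1/70) + 70*(-1/83)) - 110 = -409*((80/71 - 97/3)*(-1/70) - 70/83) - 110 = -409*(-6647/213*(-1/70) - 70/83) - 110 = -409*(6647/14910 - 70/83) - 110 = -409*(-491999/1237530) - 110 = 201227591/1237530 - 110 = 65099291/1237530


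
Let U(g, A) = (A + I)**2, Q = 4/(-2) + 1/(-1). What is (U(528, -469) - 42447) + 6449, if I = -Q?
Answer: 181158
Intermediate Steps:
Q = -3 (Q = 4*(-1/2) + 1*(-1) = -2 - 1 = -3)
I = 3 (I = -1*(-3) = 3)
U(g, A) = (3 + A)**2 (U(g, A) = (A + 3)**2 = (3 + A)**2)
(U(528, -469) - 42447) + 6449 = ((3 - 469)**2 - 42447) + 6449 = ((-466)**2 - 42447) + 6449 = (217156 - 42447) + 6449 = 174709 + 6449 = 181158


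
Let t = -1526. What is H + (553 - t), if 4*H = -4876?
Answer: 860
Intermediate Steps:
H = -1219 (H = (1/4)*(-4876) = -1219)
H + (553 - t) = -1219 + (553 - 1*(-1526)) = -1219 + (553 + 1526) = -1219 + 2079 = 860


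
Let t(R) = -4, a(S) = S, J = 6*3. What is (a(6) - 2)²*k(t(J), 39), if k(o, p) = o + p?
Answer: 560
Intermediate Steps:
J = 18
(a(6) - 2)²*k(t(J), 39) = (6 - 2)²*(-4 + 39) = 4²*35 = 16*35 = 560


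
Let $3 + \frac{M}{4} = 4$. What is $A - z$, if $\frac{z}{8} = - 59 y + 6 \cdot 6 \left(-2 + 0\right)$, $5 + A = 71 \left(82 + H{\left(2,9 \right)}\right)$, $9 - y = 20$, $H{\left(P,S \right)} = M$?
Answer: $1485$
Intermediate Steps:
$M = 4$ ($M = -12 + 4 \cdot 4 = -12 + 16 = 4$)
$H{\left(P,S \right)} = 4$
$y = -11$ ($y = 9 - 20 = -11$)
$A = 6101$ ($A = -5 + 71 \left(82 + 4\right) = -5 + 71 \cdot 86 = -5 + 6106 = 6101$)
$z = 4616$ ($z = 8 \left(\left(-59\right) \left(-11\right) + 6 \cdot 6 \left(-2 + 0\right)\right) = 8 \left(649 + 36 \left(-2\right)\right) = 8 \left(649 - 72\right) = 8 \cdot 577 = 4616$)
$A - z = 6101 - 4616 = 1485$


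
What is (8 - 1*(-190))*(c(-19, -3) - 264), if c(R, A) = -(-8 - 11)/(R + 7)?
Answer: -105171/2 ≈ -52586.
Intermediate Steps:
c(R, A) = 19/(7 + R) (c(R, A) = -(-19)/(7 + R) = 19/(7 + R))
(8 - 1*(-190))*(c(-19, -3) - 264) = (8 - 1*(-190))*(19/(7 - 19) - 264) = (8 + 190)*(19/(-12) - 264) = 198*(19*(-1/12) - 264) = 198*(-19/12 - 264) = 198*(-3187/12) = -105171/2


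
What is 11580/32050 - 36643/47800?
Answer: -12417683/30639800 ≈ -0.40528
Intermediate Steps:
11580/32050 - 36643/47800 = 11580*(1/32050) - 36643*1/47800 = 1158/3205 - 36643/47800 = -12417683/30639800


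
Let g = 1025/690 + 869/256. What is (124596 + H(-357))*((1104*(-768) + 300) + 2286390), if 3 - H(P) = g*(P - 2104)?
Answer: 25159060998817/128 ≈ 1.9656e+11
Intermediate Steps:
g = 86201/17664 (g = 1025*(1/690) + 869*(1/256) = 205/138 + 869/256 = 86201/17664 ≈ 4.8800)
H(P) = 22677487/2208 - 86201*P/17664 (H(P) = 3 - 86201*(P - 2104)/17664 = 3 - 86201*(-2104 + P)/17664 = 3 - (-22670863/2208 + 86201*P/17664) = 3 + (22670863/2208 - 86201*P/17664) = 22677487/2208 - 86201*P/17664)
(124596 + H(-357))*((1104*(-768) + 300) + 2286390) = (124596 + (22677487/2208 - 86201/17664*(-357)))*((1104*(-768) + 300) + 2286390) = (124596 + (22677487/2208 + 10257919/5888))*((-847872 + 300) + 2286390) = (124596 + 9225811/768)*(-847572 + 2286390) = (104915539/768)*1438818 = 25159060998817/128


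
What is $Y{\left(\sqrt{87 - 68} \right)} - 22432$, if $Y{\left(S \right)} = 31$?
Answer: $-22401$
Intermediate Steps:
$Y{\left(\sqrt{87 - 68} \right)} - 22432 = 31 - 22432 = -22401$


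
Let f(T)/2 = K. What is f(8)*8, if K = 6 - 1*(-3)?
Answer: 144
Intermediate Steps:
K = 9 (K = 6 + 3 = 9)
f(T) = 18 (f(T) = 2*9 = 18)
f(8)*8 = 18*8 = 144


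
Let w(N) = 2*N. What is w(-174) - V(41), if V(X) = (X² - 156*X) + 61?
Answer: 4306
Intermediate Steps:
V(X) = 61 + X² - 156*X
w(-174) - V(41) = 2*(-174) - (61 + 41² - 156*41) = -348 - (61 + 1681 - 6396) = -348 - 1*(-4654) = -348 + 4654 = 4306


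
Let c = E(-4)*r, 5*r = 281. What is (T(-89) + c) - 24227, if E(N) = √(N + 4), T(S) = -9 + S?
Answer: -24325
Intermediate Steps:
r = 281/5 (r = (⅕)*281 = 281/5 ≈ 56.200)
E(N) = √(4 + N)
c = 0 (c = √(4 - 4)*(281/5) = √0*(281/5) = 0*(281/5) = 0)
(T(-89) + c) - 24227 = ((-9 - 89) + 0) - 24227 = (-98 + 0) - 24227 = -98 - 24227 = -24325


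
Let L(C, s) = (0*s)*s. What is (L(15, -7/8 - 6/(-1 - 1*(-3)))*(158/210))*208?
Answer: 0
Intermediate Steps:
L(C, s) = 0 (L(C, s) = 0*s = 0)
(L(15, -7/8 - 6/(-1 - 1*(-3)))*(158/210))*208 = (0*(158/210))*208 = (0*(158*(1/210)))*208 = (0*(79/105))*208 = 0*208 = 0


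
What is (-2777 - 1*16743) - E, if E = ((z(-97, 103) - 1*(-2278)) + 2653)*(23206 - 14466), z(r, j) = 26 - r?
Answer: -44191480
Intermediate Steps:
E = 44171960 (E = (((26 - 1*(-97)) - 1*(-2278)) + 2653)*(23206 - 14466) = (((26 + 97) + 2278) + 2653)*8740 = ((123 + 2278) + 2653)*8740 = (2401 + 2653)*8740 = 5054*8740 = 44171960)
(-2777 - 1*16743) - E = (-2777 - 1*16743) - 1*44171960 = (-2777 - 16743) - 44171960 = -19520 - 44171960 = -44191480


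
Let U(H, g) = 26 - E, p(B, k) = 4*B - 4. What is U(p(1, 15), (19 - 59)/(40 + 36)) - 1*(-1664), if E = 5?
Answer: 1685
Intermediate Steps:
p(B, k) = -4 + 4*B
U(H, g) = 21 (U(H, g) = 26 - 1*5 = 26 - 5 = 21)
U(p(1, 15), (19 - 59)/(40 + 36)) - 1*(-1664) = 21 - 1*(-1664) = 21 + 1664 = 1685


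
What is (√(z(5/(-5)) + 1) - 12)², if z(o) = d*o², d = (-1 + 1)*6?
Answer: 121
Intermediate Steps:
d = 0 (d = 0*6 = 0)
z(o) = 0 (z(o) = 0*o² = 0)
(√(z(5/(-5)) + 1) - 12)² = (√(0 + 1) - 12)² = (√1 - 12)² = (1 - 12)² = (-11)² = 121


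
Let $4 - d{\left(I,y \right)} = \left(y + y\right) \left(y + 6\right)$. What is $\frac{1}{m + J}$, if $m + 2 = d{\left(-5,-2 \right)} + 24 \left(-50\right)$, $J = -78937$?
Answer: $- \frac{1}{80119} \approx -1.2481 \cdot 10^{-5}$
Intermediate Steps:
$d{\left(I,y \right)} = 4 - 2 y \left(6 + y\right)$ ($d{\left(I,y \right)} = 4 - \left(y + y\right) \left(y + 6\right) = 4 - 2 y \left(6 + y\right)$)
$m = -1182$ ($m = -2 + \left(\left(4 - -24 - 2 \left(-2\right)^{2}\right) + 24 \left(-50\right)\right) = -2 + \left(\left(4 + 24 - 8\right) - 1200\right) = -2 + \left(20 - 1200\right) = -2 - 1180 = -1182$)
$\frac{1}{m + J} = \frac{1}{-1182 - 78937} = \frac{1}{-80119} = - \frac{1}{80119}$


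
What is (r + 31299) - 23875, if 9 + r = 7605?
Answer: 15020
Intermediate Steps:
r = 7596 (r = -9 + 7605 = 7596)
(r + 31299) - 23875 = (7596 + 31299) - 23875 = 38895 - 23875 = 15020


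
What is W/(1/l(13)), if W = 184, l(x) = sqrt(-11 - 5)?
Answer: 736*I ≈ 736.0*I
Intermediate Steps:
l(x) = 4*I (l(x) = sqrt(-16) = 4*I)
W/(1/l(13)) = 184/(1/(4*I)) = 184/((-I/4)) = 184*(4*I) = 736*I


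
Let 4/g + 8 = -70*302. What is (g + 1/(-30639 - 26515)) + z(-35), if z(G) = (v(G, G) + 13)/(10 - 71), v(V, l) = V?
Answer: 390823615/1084268534 ≈ 0.36045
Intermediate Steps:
g = -1/5287 (g = 4/(-8 - 70*302) = 4/(-8 - 21140) = 4/(-21148) = 4*(-1/21148) = -1/5287 ≈ -0.00018914)
z(G) = -13/61 - G/61 (z(G) = (G + 13)/(10 - 71) = (13 + G)/(-61) = (13 + G)*(-1/61) = -13/61 - G/61)
(g + 1/(-30639 - 26515)) + z(-35) = (-1/5287 + 1/(-30639 - 26515)) + (-13/61 - 1/61*(-35)) = (-1/5287 + 1/(-57154)) + (-13/61 + 35/61) = (-1/5287 - 1/57154) + 22/61 = -3673/17774894 + 22/61 = 390823615/1084268534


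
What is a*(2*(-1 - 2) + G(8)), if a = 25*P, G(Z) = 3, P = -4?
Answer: 300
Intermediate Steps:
a = -100 (a = 25*(-4) = -100)
a*(2*(-1 - 2) + G(8)) = -100*(2*(-1 - 2) + 3) = -100*(2*(-3) + 3) = -100*(-6 + 3) = -100*(-3) = 300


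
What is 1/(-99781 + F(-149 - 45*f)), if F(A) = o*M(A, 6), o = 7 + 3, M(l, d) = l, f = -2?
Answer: -1/100371 ≈ -9.9630e-6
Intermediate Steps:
o = 10
F(A) = 10*A
1/(-99781 + F(-149 - 45*f)) = 1/(-99781 + 10*(-149 - 45*(-2))) = 1/(-99781 + 10*(-149 + 90)) = 1/(-99781 + 10*(-59)) = 1/(-99781 - 590) = 1/(-100371) = -1/100371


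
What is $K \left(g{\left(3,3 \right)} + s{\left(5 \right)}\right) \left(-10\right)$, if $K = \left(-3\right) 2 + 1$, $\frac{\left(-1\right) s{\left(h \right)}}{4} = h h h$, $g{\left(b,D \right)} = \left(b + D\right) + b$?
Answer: $-24550$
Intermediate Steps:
$g{\left(b,D \right)} = D + 2 b$ ($g{\left(b,D \right)} = \left(D + b\right) + b = D + 2 b$)
$s{\left(h \right)} = - 4 h^{3}$ ($s{\left(h \right)} = - 4 h h h = - 4 h^{2} h = - 4 h^{3}$)
$K = -5$ ($K = -6 + 1 = -5$)
$K \left(g{\left(3,3 \right)} + s{\left(5 \right)}\right) \left(-10\right) = - 5 \left(\left(3 + 2 \cdot 3\right) - 4 \cdot 5^{3}\right) \left(-10\right) = - 5 \left(\left(3 + 6\right) - 500\right) \left(-10\right) = - 5 \left(9 - 500\right) \left(-10\right) = - 5 \left(\left(-491\right) \left(-10\right)\right) = \left(-5\right) 4910 = -24550$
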